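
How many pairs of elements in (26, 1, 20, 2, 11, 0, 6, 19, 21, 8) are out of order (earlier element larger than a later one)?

22

For each element, count later entries that are smaller:
26 → 1, 20, 2, 11, 0, 6, 19, 21, 8 → 9
1 → 0 → 1
20 → 2, 11, 0, 6, 19, 8 → 6
2 → 0 → 1
11 → 0, 6, 8 → 3
0 → none → 0
6 → none → 0
19 → 8 → 1
21 → 8 → 1
8 → none → 0
Sum: 9 + 1 + 6 + 1 + 3 + 0 + 0 + 1 + 1 + 0 = 22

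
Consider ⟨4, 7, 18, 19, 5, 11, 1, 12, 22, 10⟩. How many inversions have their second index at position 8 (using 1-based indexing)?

The element at index 8 is 12.
Elements before it: 4, 7, 18, 19, 5, 11, 1
Those larger than 12: 18, 19

2 such elements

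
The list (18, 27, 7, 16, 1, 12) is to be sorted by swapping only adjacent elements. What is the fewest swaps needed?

The minimum number of adjacent swaps to sort an array equals its inversion count, since every such swap removes exactly one inversion.
Count inversions — for each element, later elements that are smaller:
18: 7, 16, 1, 12 → 4
27: 7, 16, 1, 12 → 4
7: 1 → 1
16: 1, 12 → 2
1: none → 0
12: none → 0
Total inversions: 4 + 4 + 1 + 2 + 0 + 0 = 11

11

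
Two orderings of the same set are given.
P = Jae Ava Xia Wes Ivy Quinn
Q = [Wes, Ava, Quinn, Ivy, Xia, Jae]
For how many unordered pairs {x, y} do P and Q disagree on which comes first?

Assign each item its position (1..6) in the first ordering, then rewrite the second ordering as that position sequence:
positions: Jae→1, Ava→2, Xia→3, Wes→4, Ivy→5, Quinn→6
second ordering as positions: [4, 2, 6, 5, 3, 1]
Discordant pairs = inversions in this position sequence.
4: 2, 3, 1 → 3
2: 1 → 1
6: 5, 3, 1 → 3
5: 3, 1 → 2
3: 1 → 1
1: 0
Total: 3 + 1 + 3 + 2 + 1 + 0 = 10

10 disagreeing pairs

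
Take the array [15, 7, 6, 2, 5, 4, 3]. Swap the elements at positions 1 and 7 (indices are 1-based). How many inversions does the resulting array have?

Positions 1 and 7 hold 15 and 3; after swapping, the array is [3, 7, 6, 2, 5, 4, 15].
For each element, count later entries that are smaller:
3 → 2 → 1
7 → 6, 2, 5, 4 → 4
6 → 2, 5, 4 → 3
2 → none → 0
5 → 4 → 1
4 → none → 0
15 → none → 0
Sum: 1 + 4 + 3 + 0 + 1 + 0 + 0 = 9

Inversions: 9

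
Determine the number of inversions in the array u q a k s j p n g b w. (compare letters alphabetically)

32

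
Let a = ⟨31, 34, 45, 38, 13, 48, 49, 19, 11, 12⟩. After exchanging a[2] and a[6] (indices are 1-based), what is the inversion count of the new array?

32

Positions 2 and 6 hold 34 and 48; after swapping, the array is [31, 48, 45, 38, 13, 34, 49, 19, 11, 12].
Sweep left to right; for each value list the smaller values that follow it:
31: 4
48: 7
45: 6
38: 5
13: 2
34: 3
49: 3
19: 2
11: 0
12: 0
Sum: 4 + 7 + 6 + 5 + 2 + 3 + 3 + 2 + 0 + 0 = 32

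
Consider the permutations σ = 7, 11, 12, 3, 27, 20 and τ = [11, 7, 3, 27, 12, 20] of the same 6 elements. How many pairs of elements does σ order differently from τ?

Assign each item its position (1..6) in the first ordering, then rewrite the second ordering as that position sequence:
positions: 7→1, 11→2, 12→3, 3→4, 27→5, 20→6
second ordering as positions: [2, 1, 4, 5, 3, 6]
Discordant pairs = inversions in this position sequence.
2: 1 → 1
1: 0
4: 3 → 1
5: 3 → 1
3: 0
6: 0
Total: 1 + 0 + 1 + 1 + 0 + 0 = 3

3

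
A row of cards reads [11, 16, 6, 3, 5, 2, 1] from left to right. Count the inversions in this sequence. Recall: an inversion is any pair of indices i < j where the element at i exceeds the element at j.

Element-by-element contributions:
11: 5
16: 5
6: 4
3: 2
5: 2
2: 1
1: 0
Sum: 5 + 5 + 4 + 2 + 2 + 1 + 0 = 19

19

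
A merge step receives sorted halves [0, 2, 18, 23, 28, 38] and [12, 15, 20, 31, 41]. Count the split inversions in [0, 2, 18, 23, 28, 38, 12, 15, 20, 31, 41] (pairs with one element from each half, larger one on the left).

12

Take each right-half value and tally the left-half values above it:
r = 12: 18, 23, 28, 38 → 4
r = 15: 18, 23, 28, 38 → 4
r = 20: 23, 28, 38 → 3
r = 31: 38 → 1
r = 41: none → 0
Cross-inversions: 4 + 4 + 3 + 1 + 0 = 12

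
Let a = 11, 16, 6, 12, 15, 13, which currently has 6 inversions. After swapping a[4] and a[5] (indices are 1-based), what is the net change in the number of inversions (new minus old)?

Positions 4 and 5 hold 12 and 15; after swapping, the array is [11, 16, 6, 15, 12, 13].
Element-by-element contributions:
11: 1
16: 4
6: 0
15: 2
12: 0
13: 0
Sum: 1 + 4 + 0 + 2 + 0 + 0 = 7
Change: 7 − 6 = +1

+1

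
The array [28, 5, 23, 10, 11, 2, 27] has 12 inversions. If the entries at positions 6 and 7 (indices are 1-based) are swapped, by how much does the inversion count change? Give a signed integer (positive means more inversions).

+1

Positions 6 and 7 hold 2 and 27; after swapping, the array is [28, 5, 23, 10, 11, 27, 2].
Count, for each position, how many later elements it exceeds:
28 → 5, 23, 10, 11, 27, 2 → 6
5 → 2 → 1
23 → 10, 11, 2 → 3
10 → 2 → 1
11 → 2 → 1
27 → 2 → 1
2 → none → 0
Sum: 6 + 1 + 3 + 1 + 1 + 1 + 0 = 13
Change: 13 − 12 = +1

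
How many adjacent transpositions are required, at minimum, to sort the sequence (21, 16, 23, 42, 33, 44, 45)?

Minimum adjacent swaps = number of inversions (each swap of adjacent out-of-order elements removes one inversion and no swap can remove more).
Count inversions — for each element, later elements that are smaller:
21: 16 → 1
16: none → 0
23: none → 0
42: 33 → 1
33: none → 0
44: none → 0
45: none → 0
Total inversions: 1 + 0 + 0 + 1 + 0 + 0 + 0 = 2

2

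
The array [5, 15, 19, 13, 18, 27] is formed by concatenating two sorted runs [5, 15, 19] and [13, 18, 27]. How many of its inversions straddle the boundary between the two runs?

3

For each element r of the right run, count left-run elements greater than r:
r = 13: 15, 19 → 2
r = 18: 19 → 1
r = 27: none → 0
Cross-inversions: 2 + 1 + 0 = 3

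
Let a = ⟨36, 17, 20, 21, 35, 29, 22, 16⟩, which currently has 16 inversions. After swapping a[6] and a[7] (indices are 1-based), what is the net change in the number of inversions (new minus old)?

Positions 6 and 7 hold 29 and 22; after swapping, the array is [36, 17, 20, 21, 35, 22, 29, 16].
Sweep left to right; for each value list the smaller values that follow it:
36 → 17, 20, 21, 35, 22, 29, 16 → 7
17 → 16 → 1
20 → 16 → 1
21 → 16 → 1
35 → 22, 29, 16 → 3
22 → 16 → 1
29 → 16 → 1
16 → none → 0
Sum: 7 + 1 + 1 + 1 + 3 + 1 + 1 + 0 = 15
Change: 15 − 16 = -1

-1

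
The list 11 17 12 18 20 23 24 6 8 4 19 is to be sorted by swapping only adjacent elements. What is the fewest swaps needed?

27 swaps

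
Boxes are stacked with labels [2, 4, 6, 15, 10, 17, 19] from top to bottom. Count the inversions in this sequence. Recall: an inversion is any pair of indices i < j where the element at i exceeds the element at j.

Count, for each position, how many later elements it exceeds:
2 → none → 0
4 → none → 0
6 → none → 0
15 → 10 → 1
10 → none → 0
17 → none → 0
19 → none → 0
Sum: 0 + 0 + 0 + 1 + 0 + 0 + 0 = 1

1 inversion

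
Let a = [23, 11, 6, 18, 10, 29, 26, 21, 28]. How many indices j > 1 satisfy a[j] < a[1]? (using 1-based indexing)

5

The element at index 1 is 23.
Elements after it: 11, 6, 18, 10, 29, 26, 21, 28
Those smaller than 23: 11, 6, 18, 10, 21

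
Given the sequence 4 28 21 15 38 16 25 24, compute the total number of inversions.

11 inversions

For each element, count later entries that are smaller:
4: 0
28: 5
21: 2
15: 0
38: 3
16: 0
25: 1
24: 0
Sum: 0 + 5 + 2 + 0 + 3 + 0 + 1 + 0 = 11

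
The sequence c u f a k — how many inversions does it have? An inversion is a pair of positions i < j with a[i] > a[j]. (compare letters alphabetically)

For each element, count later entries that are smaller:
c: 1
u: 3
f: 1
a: 0
k: 0
Sum: 1 + 3 + 1 + 0 + 0 = 5

5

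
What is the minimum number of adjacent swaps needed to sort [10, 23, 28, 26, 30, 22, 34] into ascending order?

5

Minimum adjacent swaps = number of inversions (each swap of adjacent out-of-order elements removes one inversion and no swap can remove more).
Count inversions — for each element, later elements that are smaller:
10: none → 0
23: 22 → 1
28: 26, 22 → 2
26: 22 → 1
30: 22 → 1
22: none → 0
34: none → 0
Total inversions: 0 + 1 + 2 + 1 + 1 + 0 + 0 = 5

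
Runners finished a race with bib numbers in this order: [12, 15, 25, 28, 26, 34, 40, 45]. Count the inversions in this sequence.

1 inversion

For each element, count later entries that are smaller:
12 → none → 0
15 → none → 0
25 → none → 0
28 → 26 → 1
26 → none → 0
34 → none → 0
40 → none → 0
45 → none → 0
Sum: 0 + 0 + 0 + 1 + 0 + 0 + 0 + 0 = 1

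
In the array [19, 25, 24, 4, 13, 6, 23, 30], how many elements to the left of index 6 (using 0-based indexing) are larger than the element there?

The element at index 6 is 23.
Elements before it: 19, 25, 24, 4, 13, 6
Those larger than 23: 25, 24

2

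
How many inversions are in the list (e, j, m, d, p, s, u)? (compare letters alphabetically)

3 inversions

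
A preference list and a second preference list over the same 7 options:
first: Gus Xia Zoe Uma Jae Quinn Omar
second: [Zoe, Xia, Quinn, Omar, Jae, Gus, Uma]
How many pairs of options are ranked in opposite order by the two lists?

Pairs: 11

Assign each item its position (1..7) in the first ordering, then rewrite the second ordering as that position sequence:
positions: Gus→1, Xia→2, Zoe→3, Uma→4, Jae→5, Quinn→6, Omar→7
second ordering as positions: [3, 2, 6, 7, 5, 1, 4]
Discordant pairs = inversions in this position sequence.
3: 2, 1 → 2
2: 1 → 1
6: 5, 1, 4 → 3
7: 5, 1, 4 → 3
5: 1, 4 → 2
1: 0
4: 0
Total: 2 + 1 + 3 + 3 + 2 + 0 + 0 = 11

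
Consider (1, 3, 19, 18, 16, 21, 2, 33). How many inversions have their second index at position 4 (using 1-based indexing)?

The element at index 4 is 18.
Elements before it: 1, 3, 19
Those larger than 18: 19

1 such element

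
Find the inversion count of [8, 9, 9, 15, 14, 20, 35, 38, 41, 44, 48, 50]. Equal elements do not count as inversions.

1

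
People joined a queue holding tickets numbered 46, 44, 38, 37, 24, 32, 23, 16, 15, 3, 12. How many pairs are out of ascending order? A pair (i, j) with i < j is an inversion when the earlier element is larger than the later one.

Sweep left to right; for each value list the smaller values that follow it:
46 → 44, 38, 37, 24, 32, 23, 16, 15, 3, 12 → 10
44 → 38, 37, 24, 32, 23, 16, 15, 3, 12 → 9
38 → 37, 24, 32, 23, 16, 15, 3, 12 → 8
37 → 24, 32, 23, 16, 15, 3, 12 → 7
24 → 23, 16, 15, 3, 12 → 5
32 → 23, 16, 15, 3, 12 → 5
23 → 16, 15, 3, 12 → 4
16 → 15, 3, 12 → 3
15 → 3, 12 → 2
3 → none → 0
12 → none → 0
Sum: 10 + 9 + 8 + 7 + 5 + 5 + 4 + 3 + 2 + 0 + 0 = 53

Inversions: 53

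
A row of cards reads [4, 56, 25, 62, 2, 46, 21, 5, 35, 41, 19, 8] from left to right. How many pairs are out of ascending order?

Count, for each position, how many later elements it exceeds:
4: 1
56: 9
25: 5
62: 8
2: 0
46: 6
21: 3
5: 0
35: 2
41: 2
19: 1
8: 0
Sum: 1 + 9 + 5 + 8 + 0 + 6 + 3 + 0 + 2 + 2 + 1 + 0 = 37

37 inversions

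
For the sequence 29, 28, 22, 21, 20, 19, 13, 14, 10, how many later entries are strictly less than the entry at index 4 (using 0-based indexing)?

4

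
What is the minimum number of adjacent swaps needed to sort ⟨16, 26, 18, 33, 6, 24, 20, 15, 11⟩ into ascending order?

23

Minimum adjacent swaps = number of inversions (each swap of adjacent out-of-order elements removes one inversion and no swap can remove more).
Count inversions — for each element, later elements that are smaller:
16: 6, 15, 11 → 3
26: 18, 6, 24, 20, 15, 11 → 6
18: 6, 15, 11 → 3
33: 6, 24, 20, 15, 11 → 5
6: none → 0
24: 20, 15, 11 → 3
20: 15, 11 → 2
15: 11 → 1
11: none → 0
Total inversions: 3 + 6 + 3 + 5 + 0 + 3 + 2 + 1 + 0 = 23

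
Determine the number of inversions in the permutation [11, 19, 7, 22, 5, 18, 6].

Sweep left to right; for each value list the smaller values that follow it:
11: 3
19: 4
7: 2
22: 3
5: 0
18: 1
6: 0
Sum: 3 + 4 + 2 + 3 + 0 + 1 + 0 = 13

Inversions: 13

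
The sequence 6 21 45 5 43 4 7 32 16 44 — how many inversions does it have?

Element-by-element contributions:
6 → 5, 4 → 2
21 → 5, 4, 7, 16 → 4
45 → 5, 43, 4, 7, 32, 16, 44 → 7
5 → 4 → 1
43 → 4, 7, 32, 16 → 4
4 → none → 0
7 → none → 0
32 → 16 → 1
16 → none → 0
44 → none → 0
Sum: 2 + 4 + 7 + 1 + 4 + 0 + 0 + 1 + 0 + 0 = 19

Inversions: 19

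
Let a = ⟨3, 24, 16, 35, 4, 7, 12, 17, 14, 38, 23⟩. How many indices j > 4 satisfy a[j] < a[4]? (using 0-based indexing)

0

The element at index 4 is 4.
Elements after it: 7, 12, 17, 14, 38, 23
None of them are smaller than 4.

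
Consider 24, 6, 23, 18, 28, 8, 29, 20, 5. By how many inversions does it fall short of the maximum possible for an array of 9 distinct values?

Maximum inversions for 9 distinct elements is C(9, 2) = 9·8/2 = 36.
Current inversions — for each element, count later smaller elements:
24: 6
6: 1
23: 4
18: 2
28: 3
8: 1
29: 2
20: 1
5: 0
Current total: 6 + 1 + 4 + 2 + 3 + 1 + 2 + 1 + 0 = 20
Shortfall: 36 − 20 = 16

16 inversions short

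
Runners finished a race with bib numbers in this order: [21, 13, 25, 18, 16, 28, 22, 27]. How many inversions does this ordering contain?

Element-by-element contributions:
21: 3
13: 0
25: 3
18: 1
16: 0
28: 2
22: 0
27: 0
Sum: 3 + 0 + 3 + 1 + 0 + 2 + 0 + 0 = 9

Inversions: 9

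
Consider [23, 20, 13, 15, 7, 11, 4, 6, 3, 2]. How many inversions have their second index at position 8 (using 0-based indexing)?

8

The element at index 8 is 3.
Elements before it: 23, 20, 13, 15, 7, 11, 4, 6
Those larger than 3: 23, 20, 13, 15, 7, 11, 4, 6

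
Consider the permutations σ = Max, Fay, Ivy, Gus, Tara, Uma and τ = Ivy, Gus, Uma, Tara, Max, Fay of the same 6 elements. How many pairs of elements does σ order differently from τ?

Assign each item its position (1..6) in the first ordering, then rewrite the second ordering as that position sequence:
positions: Max→1, Fay→2, Ivy→3, Gus→4, Tara→5, Uma→6
second ordering as positions: [3, 4, 6, 5, 1, 2]
Discordant pairs = inversions in this position sequence.
3: 1, 2 → 2
4: 1, 2 → 2
6: 5, 1, 2 → 3
5: 1, 2 → 2
1: 0
2: 0
Total: 2 + 2 + 3 + 2 + 0 + 0 = 9

9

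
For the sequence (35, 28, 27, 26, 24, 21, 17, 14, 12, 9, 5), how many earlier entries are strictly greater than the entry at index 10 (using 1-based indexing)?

The element at index 10 is 9.
Elements before it: 35, 28, 27, 26, 24, 21, 17, 14, 12
Those larger than 9: 35, 28, 27, 26, 24, 21, 17, 14, 12

9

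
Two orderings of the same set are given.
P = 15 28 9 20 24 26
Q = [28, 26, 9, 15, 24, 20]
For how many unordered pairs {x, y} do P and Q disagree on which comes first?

Assign each item its position (1..6) in the first ordering, then rewrite the second ordering as that position sequence:
positions: 15→1, 28→2, 9→3, 20→4, 24→5, 26→6
second ordering as positions: [2, 6, 3, 1, 5, 4]
Discordant pairs = inversions in this position sequence.
2: 1 → 1
6: 3, 1, 5, 4 → 4
3: 1 → 1
1: 0
5: 4 → 1
4: 0
Total: 1 + 4 + 1 + 0 + 1 + 0 = 7

Disagreeing pairs: 7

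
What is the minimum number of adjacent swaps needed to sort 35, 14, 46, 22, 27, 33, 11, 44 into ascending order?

14

Minimum adjacent swaps = number of inversions (each swap of adjacent out-of-order elements removes one inversion and no swap can remove more).
Count inversions — for each element, later elements that are smaller:
35: 14, 22, 27, 33, 11 → 5
14: 11 → 1
46: 22, 27, 33, 11, 44 → 5
22: 11 → 1
27: 11 → 1
33: 11 → 1
11: none → 0
44: none → 0
Total inversions: 5 + 1 + 5 + 1 + 1 + 1 + 0 + 0 = 14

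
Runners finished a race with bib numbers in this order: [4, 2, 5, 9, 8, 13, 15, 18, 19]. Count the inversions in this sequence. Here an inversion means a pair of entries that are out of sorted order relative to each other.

For each element, count later entries that are smaller:
4: 1
2: 0
5: 0
9: 1
8: 0
13: 0
15: 0
18: 0
19: 0
Sum: 1 + 0 + 0 + 1 + 0 + 0 + 0 + 0 + 0 = 2

2 inversions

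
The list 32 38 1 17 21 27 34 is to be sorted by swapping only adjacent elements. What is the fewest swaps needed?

9 adjacent swaps

Each adjacent swap fixes exactly one inversion, so the minimum swap count equals the number of inversions.
Count inversions — for each element, later elements that are smaller:
32: 1, 17, 21, 27 → 4
38: 1, 17, 21, 27, 34 → 5
1: none → 0
17: none → 0
21: none → 0
27: none → 0
34: none → 0
Total inversions: 4 + 5 + 0 + 0 + 0 + 0 + 0 = 9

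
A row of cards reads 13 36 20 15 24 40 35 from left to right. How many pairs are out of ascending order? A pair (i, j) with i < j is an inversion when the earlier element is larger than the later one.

6 out-of-order pairs

Inversion pairs (indices are 1-based):
(2,3): 36 > 20
(2,4): 36 > 15
(2,5): 36 > 24
(2,7): 36 > 35
(3,4): 20 > 15
(6,7): 40 > 35
That's 6 pairs.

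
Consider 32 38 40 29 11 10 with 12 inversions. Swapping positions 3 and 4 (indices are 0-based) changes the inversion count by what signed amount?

-1

Positions 3 and 4 hold 29 and 11; after swapping, the array is [32, 38, 40, 11, 29, 10].
Element-by-element contributions:
32: 3
38: 3
40: 3
11: 1
29: 1
10: 0
Sum: 3 + 3 + 3 + 1 + 1 + 0 = 11
Change: 11 − 12 = -1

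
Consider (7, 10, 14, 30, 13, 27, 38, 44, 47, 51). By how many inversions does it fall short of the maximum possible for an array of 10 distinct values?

42

Maximum inversions for 10 distinct elements is C(10, 2) = 10·9/2 = 45.
Current inversions — for each element, count later smaller elements:
7: 0
10: 0
14: 1
30: 2
13: 0
27: 0
38: 0
44: 0
47: 0
51: 0
Current total: 0 + 0 + 1 + 2 + 0 + 0 + 0 + 0 + 0 + 0 = 3
Shortfall: 45 − 3 = 42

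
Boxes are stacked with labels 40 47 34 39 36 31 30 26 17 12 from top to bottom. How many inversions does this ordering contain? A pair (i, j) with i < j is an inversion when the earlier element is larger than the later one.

For each element, count later entries that are smaller:
40: 8
47: 8
34: 5
39: 6
36: 5
31: 4
30: 3
26: 2
17: 1
12: 0
Sum: 8 + 8 + 5 + 6 + 5 + 4 + 3 + 2 + 1 + 0 = 42

There are 42 inversions.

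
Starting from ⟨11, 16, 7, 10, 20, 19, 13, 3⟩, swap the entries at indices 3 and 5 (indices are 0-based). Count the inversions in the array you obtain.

16 inversions

Positions 3 and 5 hold 10 and 19; after swapping, the array is [11, 16, 7, 19, 20, 10, 13, 3].
For each element, count later entries that are smaller:
11: 3
16: 4
7: 1
19: 3
20: 3
10: 1
13: 1
3: 0
Sum: 3 + 4 + 1 + 3 + 3 + 1 + 1 + 0 = 16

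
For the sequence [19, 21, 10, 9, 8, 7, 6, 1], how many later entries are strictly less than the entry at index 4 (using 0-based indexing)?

3 such elements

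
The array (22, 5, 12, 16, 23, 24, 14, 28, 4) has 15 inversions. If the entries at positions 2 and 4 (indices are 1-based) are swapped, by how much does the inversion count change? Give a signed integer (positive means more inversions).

+3

Positions 2 and 4 hold 5 and 16; after swapping, the array is [22, 16, 12, 5, 23, 24, 14, 28, 4].
Element-by-element contributions:
22: 5
16: 4
12: 2
5: 1
23: 2
24: 2
14: 1
28: 1
4: 0
Sum: 5 + 4 + 2 + 1 + 2 + 2 + 1 + 1 + 0 = 18
Change: 18 − 15 = +3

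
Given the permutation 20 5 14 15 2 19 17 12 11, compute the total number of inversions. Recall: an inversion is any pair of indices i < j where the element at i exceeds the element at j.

21

Count, for each position, how many later elements it exceeds:
20 → 5, 14, 15, 2, 19, 17, 12, 11 → 8
5 → 2 → 1
14 → 2, 12, 11 → 3
15 → 2, 12, 11 → 3
2 → none → 0
19 → 17, 12, 11 → 3
17 → 12, 11 → 2
12 → 11 → 1
11 → none → 0
Sum: 8 + 1 + 3 + 3 + 0 + 3 + 2 + 1 + 0 = 21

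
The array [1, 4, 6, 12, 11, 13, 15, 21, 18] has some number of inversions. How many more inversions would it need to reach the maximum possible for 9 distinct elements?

34

Maximum inversions for 9 distinct elements is C(9, 2) = 9·8/2 = 36.
Current inversions — for each element, count later smaller elements:
1: 0
4: 0
6: 0
12: 1
11: 0
13: 0
15: 0
21: 1
18: 0
Current total: 0 + 0 + 0 + 1 + 0 + 0 + 0 + 1 + 0 = 2
Shortfall: 36 − 2 = 34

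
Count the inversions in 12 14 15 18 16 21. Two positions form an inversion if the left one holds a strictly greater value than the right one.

Out-of-order pairs: 1

Count, for each position, how many later elements it exceeds:
12 → none → 0
14 → none → 0
15 → none → 0
18 → 16 → 1
16 → none → 0
21 → none → 0
Sum: 0 + 0 + 0 + 1 + 0 + 0 = 1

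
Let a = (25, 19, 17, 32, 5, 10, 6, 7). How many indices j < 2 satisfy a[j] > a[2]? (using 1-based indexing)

The element at index 2 is 19.
Elements before it: 25
Those larger than 19: 25

1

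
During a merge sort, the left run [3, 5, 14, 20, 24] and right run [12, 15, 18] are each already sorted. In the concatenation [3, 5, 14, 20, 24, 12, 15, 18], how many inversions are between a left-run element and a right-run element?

Count, for every r in R, how many entries of L exceed r:
r = 12: 14, 20, 24 → 3
r = 15: 20, 24 → 2
r = 18: 20, 24 → 2
Cross-inversions: 3 + 2 + 2 = 7

There are 7 cross-inversions.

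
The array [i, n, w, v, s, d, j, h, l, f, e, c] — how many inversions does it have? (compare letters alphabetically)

50

Sweep left to right; for each value list the smaller values that follow it:
i → d, h, f, e, c → 5
n → d, j, h, l, f, e, c → 7
w → v, s, d, j, h, l, f, e, c → 9
v → s, d, j, h, l, f, e, c → 8
s → d, j, h, l, f, e, c → 7
d → c → 1
j → h, f, e, c → 4
h → f, e, c → 3
l → f, e, c → 3
f → e, c → 2
e → c → 1
c → none → 0
Sum: 5 + 7 + 9 + 8 + 7 + 1 + 4 + 3 + 3 + 2 + 1 + 0 = 50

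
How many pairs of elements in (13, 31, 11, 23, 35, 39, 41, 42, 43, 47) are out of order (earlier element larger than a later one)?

Inversions: 3

Element-by-element contributions:
13: 1
31: 2
11: 0
23: 0
35: 0
39: 0
41: 0
42: 0
43: 0
47: 0
Sum: 1 + 2 + 0 + 0 + 0 + 0 + 0 + 0 + 0 + 0 = 3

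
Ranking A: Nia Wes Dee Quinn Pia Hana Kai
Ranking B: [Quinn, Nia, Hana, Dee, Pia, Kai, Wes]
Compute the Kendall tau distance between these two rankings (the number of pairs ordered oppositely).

Assign each item its position (1..7) in the first ordering, then rewrite the second ordering as that position sequence:
positions: Nia→1, Wes→2, Dee→3, Quinn→4, Pia→5, Hana→6, Kai→7
second ordering as positions: [4, 1, 6, 3, 5, 7, 2]
Discordant pairs = inversions in this position sequence.
4: 1, 3, 2 → 3
1: 0
6: 3, 5, 2 → 3
3: 2 → 1
5: 2 → 1
7: 2 → 1
2: 0
Total: 3 + 0 + 3 + 1 + 1 + 1 + 0 = 9

9 discordant pairs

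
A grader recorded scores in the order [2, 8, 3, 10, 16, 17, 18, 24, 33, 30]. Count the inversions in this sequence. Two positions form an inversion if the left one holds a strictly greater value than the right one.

2

Count, for each position, how many later elements it exceeds:
2: 0
8: 1
3: 0
10: 0
16: 0
17: 0
18: 0
24: 0
33: 1
30: 0
Sum: 0 + 1 + 0 + 0 + 0 + 0 + 0 + 0 + 1 + 0 = 2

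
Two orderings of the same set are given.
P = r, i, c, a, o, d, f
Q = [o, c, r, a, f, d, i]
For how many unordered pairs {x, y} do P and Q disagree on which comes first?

10 disagreeing pairs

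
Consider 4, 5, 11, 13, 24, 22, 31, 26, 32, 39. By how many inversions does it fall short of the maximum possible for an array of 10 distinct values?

43 inversions short

Maximum inversions for 10 distinct elements is C(10, 2) = 10·9/2 = 45.
Current inversions — for each element, count later smaller elements:
4: 0
5: 0
11: 0
13: 0
24: 1
22: 0
31: 1
26: 0
32: 0
39: 0
Current total: 0 + 0 + 0 + 0 + 1 + 0 + 1 + 0 + 0 + 0 = 2
Shortfall: 45 − 2 = 43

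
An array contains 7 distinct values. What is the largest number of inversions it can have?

The maximum occurs when the array is in strictly decreasing order: every one of the C(7, 2) pairs is inverted.
C(7, 2) = 7·6/2 = 21

21 inversions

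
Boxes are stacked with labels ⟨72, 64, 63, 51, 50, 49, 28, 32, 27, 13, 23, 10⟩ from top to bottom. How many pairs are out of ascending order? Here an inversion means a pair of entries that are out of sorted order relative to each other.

64

Element-by-element contributions:
72 → 64, 63, 51, 50, 49, 28, 32, 27, 13, 23, 10 → 11
64 → 63, 51, 50, 49, 28, 32, 27, 13, 23, 10 → 10
63 → 51, 50, 49, 28, 32, 27, 13, 23, 10 → 9
51 → 50, 49, 28, 32, 27, 13, 23, 10 → 8
50 → 49, 28, 32, 27, 13, 23, 10 → 7
49 → 28, 32, 27, 13, 23, 10 → 6
28 → 27, 13, 23, 10 → 4
32 → 27, 13, 23, 10 → 4
27 → 13, 23, 10 → 3
13 → 10 → 1
23 → 10 → 1
10 → none → 0
Sum: 11 + 10 + 9 + 8 + 7 + 6 + 4 + 4 + 3 + 1 + 1 + 0 = 64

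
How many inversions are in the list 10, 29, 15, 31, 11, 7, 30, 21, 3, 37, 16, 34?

27 out-of-order pairs

For each element, count later entries that are smaller:
10 → 7, 3 → 2
29 → 15, 11, 7, 21, 3, 16 → 6
15 → 11, 7, 3 → 3
31 → 11, 7, 30, 21, 3, 16 → 6
11 → 7, 3 → 2
7 → 3 → 1
30 → 21, 3, 16 → 3
21 → 3, 16 → 2
3 → none → 0
37 → 16, 34 → 2
16 → none → 0
34 → none → 0
Sum: 2 + 6 + 3 + 6 + 2 + 1 + 3 + 2 + 0 + 2 + 0 + 0 = 27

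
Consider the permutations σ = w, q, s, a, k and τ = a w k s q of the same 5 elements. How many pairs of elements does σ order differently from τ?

6 discordant pairs

Assign each item its position (1..5) in the first ordering, then rewrite the second ordering as that position sequence:
positions: w→1, q→2, s→3, a→4, k→5
second ordering as positions: [4, 1, 5, 3, 2]
Discordant pairs = inversions in this position sequence.
4: 1, 3, 2 → 3
1: 0
5: 3, 2 → 2
3: 2 → 1
2: 0
Total: 3 + 0 + 2 + 1 + 0 = 6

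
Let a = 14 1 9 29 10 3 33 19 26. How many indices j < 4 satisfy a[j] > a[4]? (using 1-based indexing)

The element at index 4 is 29.
Elements before it: 14, 1, 9
None of them are larger than 29.

0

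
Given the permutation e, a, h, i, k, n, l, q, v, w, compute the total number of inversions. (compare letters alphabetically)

Count, for each position, how many later elements it exceeds:
e → a → 1
a → none → 0
h → none → 0
i → none → 0
k → none → 0
n → l → 1
l → none → 0
q → none → 0
v → none → 0
w → none → 0
Sum: 1 + 0 + 0 + 0 + 0 + 1 + 0 + 0 + 0 + 0 = 2

2 inversions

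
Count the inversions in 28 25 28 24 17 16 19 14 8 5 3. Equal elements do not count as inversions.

51

Element-by-element contributions:
28: 9
25: 8
28: 8
24: 7
17: 5
16: 4
19: 4
14: 3
8: 2
5: 1
3: 0
Sum: 9 + 8 + 8 + 7 + 5 + 4 + 4 + 3 + 2 + 1 + 0 = 51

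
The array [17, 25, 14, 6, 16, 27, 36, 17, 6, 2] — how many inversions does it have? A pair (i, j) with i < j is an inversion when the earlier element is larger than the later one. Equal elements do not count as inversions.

For each element, count later entries that are smaller:
17 → 14, 6, 16, 6, 2 → 5
25 → 14, 6, 16, 17, 6, 2 → 6
14 → 6, 6, 2 → 3
6 → 2 → 1
16 → 6, 2 → 2
27 → 17, 6, 2 → 3
36 → 17, 6, 2 → 3
17 → 6, 2 → 2
6 → 2 → 1
2 → none → 0
Sum: 5 + 6 + 3 + 1 + 2 + 3 + 3 + 2 + 1 + 0 = 26

26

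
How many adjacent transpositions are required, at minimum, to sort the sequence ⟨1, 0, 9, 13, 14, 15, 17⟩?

Minimum adjacent swaps = number of inversions (each swap of adjacent out-of-order elements removes one inversion and no swap can remove more).
Count inversions — for each element, later elements that are smaller:
1: 0 → 1
0: none → 0
9: none → 0
13: none → 0
14: none → 0
15: none → 0
17: none → 0
Total inversions: 1 + 0 + 0 + 0 + 0 + 0 + 0 = 1

There is 1 adjacent swap.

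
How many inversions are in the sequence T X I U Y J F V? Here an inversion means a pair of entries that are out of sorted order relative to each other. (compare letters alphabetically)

Out-of-order pairs: 15

Count, for each position, how many later elements it exceeds:
T: 3
X: 5
I: 1
U: 2
Y: 3
J: 1
F: 0
V: 0
Sum: 3 + 5 + 1 + 2 + 3 + 1 + 0 + 0 = 15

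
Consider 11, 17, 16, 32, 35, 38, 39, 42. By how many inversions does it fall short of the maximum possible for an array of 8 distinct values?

27 inversions short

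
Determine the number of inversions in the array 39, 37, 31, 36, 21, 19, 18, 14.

Sweep left to right; for each value list the smaller values that follow it:
39 → 37, 31, 36, 21, 19, 18, 14 → 7
37 → 31, 36, 21, 19, 18, 14 → 6
31 → 21, 19, 18, 14 → 4
36 → 21, 19, 18, 14 → 4
21 → 19, 18, 14 → 3
19 → 18, 14 → 2
18 → 14 → 1
14 → none → 0
Sum: 7 + 6 + 4 + 4 + 3 + 2 + 1 + 0 = 27

27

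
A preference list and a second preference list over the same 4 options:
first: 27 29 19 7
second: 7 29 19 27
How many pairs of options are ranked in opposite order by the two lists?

Assign each item its position (1..4) in the first ordering, then rewrite the second ordering as that position sequence:
positions: 27→1, 29→2, 19→3, 7→4
second ordering as positions: [4, 2, 3, 1]
Discordant pairs = inversions in this position sequence.
4: 2, 3, 1 → 3
2: 1 → 1
3: 1 → 1
1: 0
Total: 3 + 1 + 1 + 0 = 5

5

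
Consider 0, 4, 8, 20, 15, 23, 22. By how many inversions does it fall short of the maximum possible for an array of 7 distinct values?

19 inversions short

Maximum inversions for 7 distinct elements is C(7, 2) = 7·6/2 = 21.
Current inversions — for each element, count later smaller elements:
0: 0
4: 0
8: 0
20: 1
15: 0
23: 1
22: 0
Current total: 0 + 0 + 0 + 1 + 0 + 1 + 0 = 2
Shortfall: 21 − 2 = 19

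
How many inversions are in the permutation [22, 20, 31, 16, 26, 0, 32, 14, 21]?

20

Element-by-element contributions:
22 → 20, 16, 0, 14, 21 → 5
20 → 16, 0, 14 → 3
31 → 16, 26, 0, 14, 21 → 5
16 → 0, 14 → 2
26 → 0, 14, 21 → 3
0 → none → 0
32 → 14, 21 → 2
14 → none → 0
21 → none → 0
Sum: 5 + 3 + 5 + 2 + 3 + 0 + 2 + 0 + 0 = 20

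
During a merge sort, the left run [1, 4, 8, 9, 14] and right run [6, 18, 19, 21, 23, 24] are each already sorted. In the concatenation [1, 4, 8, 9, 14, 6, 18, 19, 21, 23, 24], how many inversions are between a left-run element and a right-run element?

Take each right-half value and tally the left-half values above it:
r = 6: 8, 9, 14 → 3
r = 18: none → 0
r = 19: none → 0
r = 21: none → 0
r = 23: none → 0
r = 24: none → 0
Cross-inversions: 3 + 0 + 0 + 0 + 0 + 0 = 3

3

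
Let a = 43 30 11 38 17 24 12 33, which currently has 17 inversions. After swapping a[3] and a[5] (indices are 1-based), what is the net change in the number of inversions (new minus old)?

Positions 3 and 5 hold 11 and 17; after swapping, the array is [43, 30, 17, 38, 11, 24, 12, 33].
Element-by-element contributions:
43: 7
30: 4
17: 2
38: 4
11: 0
24: 1
12: 0
33: 0
Sum: 7 + 4 + 2 + 4 + 0 + 1 + 0 + 0 = 18
Change: 18 − 17 = +1

+1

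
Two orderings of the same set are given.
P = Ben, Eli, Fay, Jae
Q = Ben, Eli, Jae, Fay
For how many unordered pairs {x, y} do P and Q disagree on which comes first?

1

Assign each item its position (1..4) in the first ordering, then rewrite the second ordering as that position sequence:
positions: Ben→1, Eli→2, Fay→3, Jae→4
second ordering as positions: [1, 2, 4, 3]
Discordant pairs = inversions in this position sequence.
1: 0
2: 0
4: 3 → 1
3: 0
Total: 0 + 0 + 1 + 0 = 1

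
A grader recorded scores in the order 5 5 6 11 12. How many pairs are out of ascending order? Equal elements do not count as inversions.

Inversion pairs (indices are 0-based):
(none)
That's 0 pairs.

0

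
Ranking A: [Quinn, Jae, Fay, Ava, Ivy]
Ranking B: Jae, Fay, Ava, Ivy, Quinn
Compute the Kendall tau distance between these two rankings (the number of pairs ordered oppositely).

4 discordant pairs

Assign each item its position (1..5) in the first ordering, then rewrite the second ordering as that position sequence:
positions: Quinn→1, Jae→2, Fay→3, Ava→4, Ivy→5
second ordering as positions: [2, 3, 4, 5, 1]
Discordant pairs = inversions in this position sequence.
2: 1 → 1
3: 1 → 1
4: 1 → 1
5: 1 → 1
1: 0
Total: 1 + 1 + 1 + 1 + 0 = 4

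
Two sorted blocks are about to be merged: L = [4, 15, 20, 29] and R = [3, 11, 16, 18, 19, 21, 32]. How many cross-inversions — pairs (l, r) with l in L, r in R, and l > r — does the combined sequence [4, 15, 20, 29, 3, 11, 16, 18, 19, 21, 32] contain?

Count, for every r in R, how many entries of L exceed r:
r = 3: 4, 15, 20, 29 → 4
r = 11: 15, 20, 29 → 3
r = 16: 20, 29 → 2
r = 18: 20, 29 → 2
r = 19: 20, 29 → 2
r = 21: 29 → 1
r = 32: none → 0
Cross-inversions: 4 + 3 + 2 + 2 + 2 + 1 + 0 = 14

14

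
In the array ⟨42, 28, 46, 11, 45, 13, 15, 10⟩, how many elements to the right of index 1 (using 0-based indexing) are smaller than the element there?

4 such elements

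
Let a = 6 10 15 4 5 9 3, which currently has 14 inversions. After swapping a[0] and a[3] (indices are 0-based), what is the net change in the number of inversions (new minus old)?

-1

Positions 0 and 3 hold 6 and 4; after swapping, the array is [4, 10, 15, 6, 5, 9, 3].
For each element, count later entries that are smaller:
4 → 3 → 1
10 → 6, 5, 9, 3 → 4
15 → 6, 5, 9, 3 → 4
6 → 5, 3 → 2
5 → 3 → 1
9 → 3 → 1
3 → none → 0
Sum: 1 + 4 + 4 + 2 + 1 + 1 + 0 = 13
Change: 13 − 14 = -1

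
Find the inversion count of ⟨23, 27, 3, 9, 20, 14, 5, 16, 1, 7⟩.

Count, for each position, how many later elements it exceeds:
23: 8
27: 8
3: 1
9: 3
20: 5
14: 3
5: 1
16: 2
1: 0
7: 0
Sum: 8 + 8 + 1 + 3 + 5 + 3 + 1 + 2 + 0 + 0 = 31

31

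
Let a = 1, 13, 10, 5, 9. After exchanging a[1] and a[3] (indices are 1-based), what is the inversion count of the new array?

Positions 1 and 3 hold 1 and 10; after swapping, the array is [10, 13, 1, 5, 9].
Element-by-element contributions:
10 → 1, 5, 9 → 3
13 → 1, 5, 9 → 3
1 → none → 0
5 → none → 0
9 → none → 0
Sum: 3 + 3 + 0 + 0 + 0 = 6

Inversions: 6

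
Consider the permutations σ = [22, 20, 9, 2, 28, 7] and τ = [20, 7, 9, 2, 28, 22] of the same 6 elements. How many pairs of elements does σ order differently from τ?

8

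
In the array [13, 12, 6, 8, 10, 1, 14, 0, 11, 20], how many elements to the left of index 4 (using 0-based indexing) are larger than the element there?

2

The element at index 4 is 10.
Elements before it: 13, 12, 6, 8
Those larger than 10: 13, 12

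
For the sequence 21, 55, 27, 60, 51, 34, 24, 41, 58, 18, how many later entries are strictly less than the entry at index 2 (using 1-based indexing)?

6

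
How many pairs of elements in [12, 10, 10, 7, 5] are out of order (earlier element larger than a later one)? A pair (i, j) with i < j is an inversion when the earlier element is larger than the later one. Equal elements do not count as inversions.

9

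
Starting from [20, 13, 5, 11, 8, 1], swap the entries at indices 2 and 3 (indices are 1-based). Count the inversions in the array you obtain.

Positions 2 and 3 hold 13 and 5; after swapping, the array is [20, 5, 13, 11, 8, 1].
Sweep left to right; for each value list the smaller values that follow it:
20 → 5, 13, 11, 8, 1 → 5
5 → 1 → 1
13 → 11, 8, 1 → 3
11 → 8, 1 → 2
8 → 1 → 1
1 → none → 0
Sum: 5 + 1 + 3 + 2 + 1 + 0 = 12

There are 12 inversions.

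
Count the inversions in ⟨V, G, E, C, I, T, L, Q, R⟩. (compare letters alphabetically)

Inversions: 14

Element-by-element contributions:
V: 8
G: 2
E: 1
C: 0
I: 0
T: 3
L: 0
Q: 0
R: 0
Sum: 8 + 2 + 1 + 0 + 0 + 3 + 0 + 0 + 0 = 14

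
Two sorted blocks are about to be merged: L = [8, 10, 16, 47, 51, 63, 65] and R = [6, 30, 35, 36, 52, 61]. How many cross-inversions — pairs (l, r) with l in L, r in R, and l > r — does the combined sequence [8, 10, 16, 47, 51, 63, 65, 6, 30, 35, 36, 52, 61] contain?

23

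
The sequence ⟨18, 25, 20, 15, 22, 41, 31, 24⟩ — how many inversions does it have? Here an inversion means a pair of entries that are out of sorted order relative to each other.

9

Element-by-element contributions:
18 → 15 → 1
25 → 20, 15, 22, 24 → 4
20 → 15 → 1
15 → none → 0
22 → none → 0
41 → 31, 24 → 2
31 → 24 → 1
24 → none → 0
Sum: 1 + 4 + 1 + 0 + 0 + 2 + 1 + 0 = 9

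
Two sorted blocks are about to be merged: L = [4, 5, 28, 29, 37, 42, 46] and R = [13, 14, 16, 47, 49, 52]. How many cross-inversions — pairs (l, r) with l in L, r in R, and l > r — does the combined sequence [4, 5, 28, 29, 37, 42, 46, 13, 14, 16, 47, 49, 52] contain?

Split inversions: 15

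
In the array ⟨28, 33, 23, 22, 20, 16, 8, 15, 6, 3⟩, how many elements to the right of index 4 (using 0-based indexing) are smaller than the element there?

5

The element at index 4 is 20.
Elements after it: 16, 8, 15, 6, 3
Those smaller than 20: 16, 8, 15, 6, 3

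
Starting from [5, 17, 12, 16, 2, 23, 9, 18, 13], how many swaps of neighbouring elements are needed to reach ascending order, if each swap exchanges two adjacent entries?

Adjacent swaps: 15

The minimum number of adjacent swaps to sort an array equals its inversion count, since every such swap removes exactly one inversion.
Count inversions — for each element, later elements that are smaller:
5: 2 → 1
17: 12, 16, 2, 9, 13 → 5
12: 2, 9 → 2
16: 2, 9, 13 → 3
2: none → 0
23: 9, 18, 13 → 3
9: none → 0
18: 13 → 1
13: none → 0
Total inversions: 1 + 5 + 2 + 3 + 0 + 3 + 0 + 1 + 0 = 15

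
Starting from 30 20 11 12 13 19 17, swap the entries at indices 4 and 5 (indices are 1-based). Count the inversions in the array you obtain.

Positions 4 and 5 hold 12 and 13; after swapping, the array is [30, 20, 11, 13, 12, 19, 17].
For each element, count later entries that are smaller:
30 → 20, 11, 13, 12, 19, 17 → 6
20 → 11, 13, 12, 19, 17 → 5
11 → none → 0
13 → 12 → 1
12 → none → 0
19 → 17 → 1
17 → none → 0
Sum: 6 + 5 + 0 + 1 + 0 + 1 + 0 = 13

13 inversions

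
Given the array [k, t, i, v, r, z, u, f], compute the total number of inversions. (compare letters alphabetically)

13

Element-by-element contributions:
k: 2
t: 3
i: 1
v: 3
r: 1
z: 2
u: 1
f: 0
Sum: 2 + 3 + 1 + 3 + 1 + 2 + 1 + 0 = 13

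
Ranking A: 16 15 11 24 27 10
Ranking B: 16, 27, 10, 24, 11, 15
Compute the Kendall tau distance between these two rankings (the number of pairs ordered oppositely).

Assign each item its position (1..6) in the first ordering, then rewrite the second ordering as that position sequence:
positions: 16→1, 15→2, 11→3, 24→4, 27→5, 10→6
second ordering as positions: [1, 5, 6, 4, 3, 2]
Discordant pairs = inversions in this position sequence.
1: 0
5: 4, 3, 2 → 3
6: 4, 3, 2 → 3
4: 3, 2 → 2
3: 2 → 1
2: 0
Total: 0 + 3 + 3 + 2 + 1 + 0 = 9

9 discordant pairs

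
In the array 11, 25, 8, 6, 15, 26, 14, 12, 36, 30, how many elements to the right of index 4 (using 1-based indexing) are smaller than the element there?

0 such elements

The element at index 4 is 6.
Elements after it: 15, 26, 14, 12, 36, 30
None of them are smaller than 6.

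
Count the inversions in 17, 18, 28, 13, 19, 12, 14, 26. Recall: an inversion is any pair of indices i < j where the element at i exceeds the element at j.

Element-by-element contributions:
17: 3
18: 3
28: 5
13: 1
19: 2
12: 0
14: 0
26: 0
Sum: 3 + 3 + 5 + 1 + 2 + 0 + 0 + 0 = 14

Inversions: 14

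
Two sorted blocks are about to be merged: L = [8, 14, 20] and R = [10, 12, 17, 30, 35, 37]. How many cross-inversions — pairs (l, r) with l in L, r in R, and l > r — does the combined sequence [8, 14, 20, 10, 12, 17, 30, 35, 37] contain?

For each element r of the right run, count left-run elements greater than r:
r = 10: 14, 20 → 2
r = 12: 14, 20 → 2
r = 17: 20 → 1
r = 30: none → 0
r = 35: none → 0
r = 37: none → 0
Cross-inversions: 2 + 2 + 1 + 0 + 0 + 0 = 5

5 split inversions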